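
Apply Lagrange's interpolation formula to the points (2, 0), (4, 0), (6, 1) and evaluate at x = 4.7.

Lagrange interpolation formula:
P(x) = Σ yᵢ × Lᵢ(x)
where Lᵢ(x) = Π_{j≠i} (x - xⱼ)/(xᵢ - xⱼ)

L_0(4.7) = (4.7 - 4)/(2 - 4) × (4.7 - 6)/(2 - 6) = -0.113750
L_1(4.7) = (4.7 - 2)/(4 - 2) × (4.7 - 6)/(4 - 6) = 0.877500
L_2(4.7) = (4.7 - 2)/(6 - 2) × (4.7 - 4)/(6 - 4) = 0.236250

P(4.7) = 0×L_0(4.7) + 0×L_1(4.7) + 1×L_2(4.7)
P(4.7) = 0.236250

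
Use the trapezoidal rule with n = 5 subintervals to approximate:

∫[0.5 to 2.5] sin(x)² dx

f(x) = sin(x)²
a = 0.5, b = 2.5, n = 5
h = (b - a)/n = 0.400000

Trapezoidal rule: (h/2)[f(x₀) + 2f(x₁) + 2f(x₂) + ... + f(xₙ)]

x_0 = 0.5000, f(x_0) = 0.229849, coefficient = 1
x_1 = 0.9000, f(x_1) = 0.613601, coefficient = 2
x_2 = 1.3000, f(x_2) = 0.928444, coefficient = 2
x_3 = 1.7000, f(x_3) = 0.983399, coefficient = 2
x_4 = 2.1000, f(x_4) = 0.745130, coefficient = 2
x_5 = 2.5000, f(x_5) = 0.358169, coefficient = 1

I ≈ (0.400000/2) × 7.129168 = 1.425834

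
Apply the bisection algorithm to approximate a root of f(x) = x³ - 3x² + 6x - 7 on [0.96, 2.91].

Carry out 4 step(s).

f(x) = x³ - 3x² + 6x - 7
Initial interval: [0.96, 2.91]

Iteration 1:
  c_1 = (0.960000 + 2.910000)/2 = 1.935000
  f(c_1) = f(1.935000) = 0.622400
  f(a) × f(c) < 0, new interval: [0.960000, 1.935000]
Iteration 2:
  c_2 = (0.960000 + 1.935000)/2 = 1.447500
  f(c_2) = f(1.447500) = -1.567885
  f(a) × f(c) ≥ 0, new interval: [1.447500, 1.935000]
Iteration 3:
  c_3 = (1.447500 + 1.935000)/2 = 1.691250
  f(c_3) = f(1.691250) = -0.595952
  f(a) × f(c) ≥ 0, new interval: [1.691250, 1.935000]
Iteration 4:
  c_4 = (1.691250 + 1.935000)/2 = 1.813125
  f(c_4) = f(1.813125) = -0.023009
  f(a) × f(c) ≥ 0, new interval: [1.813125, 1.935000]

After 4 iteration(s), the approximation is c_4 = 1.813125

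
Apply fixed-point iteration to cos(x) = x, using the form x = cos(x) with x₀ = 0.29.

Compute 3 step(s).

Equation: cos(x) = x
Fixed-point form: x = cos(x)
x₀ = 0.29

x_1 = g(0.290000) = 0.958244
x_2 = g(0.958244) = 0.574958
x_3 = g(0.574958) = 0.839215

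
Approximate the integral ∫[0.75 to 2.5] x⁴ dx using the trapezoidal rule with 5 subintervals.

f(x) = x⁴
a = 0.75, b = 2.5, n = 5
h = (b - a)/n = 0.350000

Trapezoidal rule: (h/2)[f(x₀) + 2f(x₁) + 2f(x₂) + ... + f(xₙ)]

x_0 = 0.7500, f(x_0) = 0.316406, coefficient = 1
x_1 = 1.1000, f(x_1) = 1.464100, coefficient = 2
x_2 = 1.4500, f(x_2) = 4.420506, coefficient = 2
x_3 = 1.8000, f(x_3) = 10.497600, coefficient = 2
x_4 = 2.1500, f(x_4) = 21.367506, coefficient = 2
x_5 = 2.5000, f(x_5) = 39.062500, coefficient = 1

I ≈ (0.350000/2) × 114.878331 = 20.103708
Exact value: 19.483789
Error: 0.619919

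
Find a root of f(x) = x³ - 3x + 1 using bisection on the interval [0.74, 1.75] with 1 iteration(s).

f(x) = x³ - 3x + 1
Initial interval: [0.74, 1.75]

Iteration 1:
  c_1 = (0.740000 + 1.750000)/2 = 1.245000
  f(c_1) = f(1.245000) = -0.805219
  f(a) × f(c) ≥ 0, new interval: [1.245000, 1.750000]

After 1 iteration(s), the approximation is c_1 = 1.245000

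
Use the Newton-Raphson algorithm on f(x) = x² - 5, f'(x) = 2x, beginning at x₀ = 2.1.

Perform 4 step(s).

f(x) = x² - 5
f'(x) = 2x
x₀ = 2.1

Newton-Raphson formula: x_{n+1} = x_n - f(x_n)/f'(x_n)

Iteration 1:
  f(2.100000) = -0.590000
  f'(2.100000) = 4.200000
  x_1 = 2.100000 - (-0.590000)/4.200000 = 2.240476
Iteration 2:
  f(2.240476) = 0.019734
  f'(2.240476) = 4.480952
  x_2 = 2.240476 - 0.019734/4.480952 = 2.236072
Iteration 3:
  f(2.236072) = 0.000019
  f'(2.236072) = 4.472145
  x_3 = 2.236072 - 0.000019/4.472145 = 2.236068
Iteration 4:
  f(2.236068) = 0.000000
  f'(2.236068) = 4.472136
  x_4 = 2.236068 - 0.000000/4.472136 = 2.236068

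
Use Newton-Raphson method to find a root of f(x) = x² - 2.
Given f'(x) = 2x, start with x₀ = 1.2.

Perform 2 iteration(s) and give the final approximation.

f(x) = x² - 2
f'(x) = 2x
x₀ = 1.2

Newton-Raphson formula: x_{n+1} = x_n - f(x_n)/f'(x_n)

Iteration 1:
  f(1.200000) = -0.560000
  f'(1.200000) = 2.400000
  x_1 = 1.200000 - (-0.560000)/2.400000 = 1.433333
Iteration 2:
  f(1.433333) = 0.054444
  f'(1.433333) = 2.866667
  x_2 = 1.433333 - 0.054444/2.866667 = 1.414341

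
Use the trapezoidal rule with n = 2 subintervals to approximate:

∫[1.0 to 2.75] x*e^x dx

f(x) = x*e^x
a = 1.0, b = 2.75, n = 2
h = (b - a)/n = 0.875000

Trapezoidal rule: (h/2)[f(x₀) + 2f(x₁) + 2f(x₂) + ... + f(xₙ)]

x_0 = 1.0000, f(x_0) = 2.718282, coefficient = 1
x_1 = 1.8750, f(x_1) = 12.226536, coefficient = 2
x_2 = 2.7500, f(x_2) = 43.017238, coefficient = 1

I ≈ (0.875000/2) × 70.188591 = 30.707509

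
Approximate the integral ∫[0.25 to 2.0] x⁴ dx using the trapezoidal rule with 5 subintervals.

f(x) = x⁴
a = 0.25, b = 2.0, n = 5
h = (b - a)/n = 0.350000

Trapezoidal rule: (h/2)[f(x₀) + 2f(x₁) + 2f(x₂) + ... + f(xₙ)]

x_0 = 0.2500, f(x_0) = 0.003906, coefficient = 1
x_1 = 0.6000, f(x_1) = 0.129600, coefficient = 2
x_2 = 0.9500, f(x_2) = 0.814506, coefficient = 2
x_3 = 1.3000, f(x_3) = 2.856100, coefficient = 2
x_4 = 1.6500, f(x_4) = 7.412006, coefficient = 2
x_5 = 2.0000, f(x_5) = 16.000000, coefficient = 1

I ≈ (0.350000/2) × 38.428331 = 6.724958
Exact value: 6.399805
Error: 0.325153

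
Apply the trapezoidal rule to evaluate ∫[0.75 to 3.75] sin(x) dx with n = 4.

f(x) = sin(x)
a = 0.75, b = 3.75, n = 4
h = (b - a)/n = 0.750000

Trapezoidal rule: (h/2)[f(x₀) + 2f(x₁) + 2f(x₂) + ... + f(xₙ)]

x_0 = 0.7500, f(x_0) = 0.681639, coefficient = 1
x_1 = 1.5000, f(x_1) = 0.997495, coefficient = 2
x_2 = 2.2500, f(x_2) = 0.778073, coefficient = 2
x_3 = 3.0000, f(x_3) = 0.141120, coefficient = 2
x_4 = 3.7500, f(x_4) = -0.571561, coefficient = 1

I ≈ (0.750000/2) × 3.943454 = 1.478795
Exact value: 1.552248
Error: 0.073453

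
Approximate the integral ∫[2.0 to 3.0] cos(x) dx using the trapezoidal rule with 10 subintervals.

f(x) = cos(x)
a = 2.0, b = 3.0, n = 10
h = (b - a)/n = 0.100000

Trapezoidal rule: (h/2)[f(x₀) + 2f(x₁) + 2f(x₂) + ... + f(xₙ)]

x_0 = 2.0000, f(x_0) = -0.416147, coefficient = 1
x_1 = 2.1000, f(x_1) = -0.504846, coefficient = 2
x_2 = 2.2000, f(x_2) = -0.588501, coefficient = 2
x_3 = 2.3000, f(x_3) = -0.666276, coefficient = 2
x_4 = 2.4000, f(x_4) = -0.737394, coefficient = 2
x_5 = 2.5000, f(x_5) = -0.801144, coefficient = 2
x_6 = 2.6000, f(x_6) = -0.856889, coefficient = 2
x_7 = 2.7000, f(x_7) = -0.904072, coefficient = 2
x_8 = 2.8000, f(x_8) = -0.942222, coefficient = 2
x_9 = 2.9000, f(x_9) = -0.970958, coefficient = 2
x_10 = 3.0000, f(x_10) = -0.989992, coefficient = 1

I ≈ (0.100000/2) × -15.350743 = -0.767537
Exact value: -0.768177
Error: 0.000640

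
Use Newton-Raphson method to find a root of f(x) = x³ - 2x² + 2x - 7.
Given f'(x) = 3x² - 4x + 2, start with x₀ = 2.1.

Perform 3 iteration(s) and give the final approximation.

f(x) = x³ - 2x² + 2x - 7
f'(x) = 3x² - 4x + 2
x₀ = 2.1

Newton-Raphson formula: x_{n+1} = x_n - f(x_n)/f'(x_n)

Iteration 1:
  f(2.100000) = -2.359000
  f'(2.100000) = 6.830000
  x_1 = 2.100000 - (-2.359000)/6.830000 = 2.445388
Iteration 2:
  f(2.445388) = 0.554162
  f'(2.445388) = 10.158215
  x_2 = 2.445388 - 0.554162/10.158215 = 2.390835
Iteration 3:
  f(2.390835) = 0.015718
  f'(2.390835) = 9.584935
  x_3 = 2.390835 - 0.015718/9.584935 = 2.389195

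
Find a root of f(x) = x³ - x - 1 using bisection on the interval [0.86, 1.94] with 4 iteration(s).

f(x) = x³ - x - 1
Initial interval: [0.86, 1.94]

Iteration 1:
  c_1 = (0.860000 + 1.940000)/2 = 1.400000
  f(c_1) = f(1.400000) = 0.344000
  f(a) × f(c) < 0, new interval: [0.860000, 1.400000]
Iteration 2:
  c_2 = (0.860000 + 1.400000)/2 = 1.130000
  f(c_2) = f(1.130000) = -0.687103
  f(a) × f(c) ≥ 0, new interval: [1.130000, 1.400000]
Iteration 3:
  c_3 = (1.130000 + 1.400000)/2 = 1.265000
  f(c_3) = f(1.265000) = -0.240715
  f(a) × f(c) ≥ 0, new interval: [1.265000, 1.400000]
Iteration 4:
  c_4 = (1.265000 + 1.400000)/2 = 1.332500
  f(c_4) = f(1.332500) = 0.033429
  f(a) × f(c) < 0, new interval: [1.265000, 1.332500]

After 4 iteration(s), the approximation is c_4 = 1.332500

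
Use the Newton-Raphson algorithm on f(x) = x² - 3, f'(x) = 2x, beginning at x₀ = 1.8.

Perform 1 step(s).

f(x) = x² - 3
f'(x) = 2x
x₀ = 1.8

Newton-Raphson formula: x_{n+1} = x_n - f(x_n)/f'(x_n)

Iteration 1:
  f(1.800000) = 0.240000
  f'(1.800000) = 3.600000
  x_1 = 1.800000 - 0.240000/3.600000 = 1.733333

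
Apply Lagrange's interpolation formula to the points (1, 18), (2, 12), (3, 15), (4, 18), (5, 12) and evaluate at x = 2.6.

Lagrange interpolation formula:
P(x) = Σ yᵢ × Lᵢ(x)
where Lᵢ(x) = Π_{j≠i} (x - xⱼ)/(xᵢ - xⱼ)

L_0(2.6) = (2.6 - 2)/(1 - 2) × (2.6 - 3)/(1 - 3) × (2.6 - 4)/(1 - 4) × (2.6 - 5)/(1 - 5) = -0.033600
L_1(2.6) = (2.6 - 1)/(2 - 1) × (2.6 - 3)/(2 - 3) × (2.6 - 4)/(2 - 4) × (2.6 - 5)/(2 - 5) = 0.358400
L_2(2.6) = (2.6 - 1)/(3 - 1) × (2.6 - 2)/(3 - 2) × (2.6 - 4)/(3 - 4) × (2.6 - 5)/(3 - 5) = 0.806400
L_3(2.6) = (2.6 - 1)/(4 - 1) × (2.6 - 2)/(4 - 2) × (2.6 - 3)/(4 - 3) × (2.6 - 5)/(4 - 5) = -0.153600
L_4(2.6) = (2.6 - 1)/(5 - 1) × (2.6 - 2)/(5 - 2) × (2.6 - 3)/(5 - 3) × (2.6 - 4)/(5 - 4) = 0.022400

P(2.6) = 18×L_0(2.6) + 12×L_1(2.6) + 15×L_2(2.6) + 18×L_3(2.6) + 12×L_4(2.6)
P(2.6) = 13.296000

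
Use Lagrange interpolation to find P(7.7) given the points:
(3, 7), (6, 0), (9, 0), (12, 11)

Lagrange interpolation formula:
P(x) = Σ yᵢ × Lᵢ(x)
where Lᵢ(x) = Π_{j≠i} (x - xⱼ)/(xᵢ - xⱼ)

L_0(7.7) = (7.7 - 6)/(3 - 6) × (7.7 - 9)/(3 - 9) × (7.7 - 12)/(3 - 12) = -0.058660
L_1(7.7) = (7.7 - 3)/(6 - 3) × (7.7 - 9)/(6 - 9) × (7.7 - 12)/(6 - 12) = 0.486537
L_2(7.7) = (7.7 - 3)/(9 - 3) × (7.7 - 6)/(9 - 6) × (7.7 - 12)/(9 - 12) = 0.636241
L_3(7.7) = (7.7 - 3)/(12 - 3) × (7.7 - 6)/(12 - 6) × (7.7 - 9)/(12 - 9) = -0.064117

P(7.7) = 7×L_0(7.7) + 0×L_1(7.7) + 0×L_2(7.7) + 11×L_3(7.7)
P(7.7) = -1.115914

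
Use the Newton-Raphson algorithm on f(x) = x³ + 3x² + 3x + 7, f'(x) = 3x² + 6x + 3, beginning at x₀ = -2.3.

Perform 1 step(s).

f(x) = x³ + 3x² + 3x + 7
f'(x) = 3x² + 6x + 3
x₀ = -2.3

Newton-Raphson formula: x_{n+1} = x_n - f(x_n)/f'(x_n)

Iteration 1:
  f(-2.300000) = 3.803000
  f'(-2.300000) = 5.070000
  x_1 = -2.300000 - 3.803000/5.070000 = -3.050099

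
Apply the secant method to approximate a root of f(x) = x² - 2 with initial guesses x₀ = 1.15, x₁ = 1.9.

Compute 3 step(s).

f(x) = x² - 2
x₀ = 1.15, x₁ = 1.9

Secant formula: x_{n+1} = x_n - f(x_n)(x_n - x_{n-1})/(f(x_n) - f(x_{n-1}))

Iteration 1:
  f(1.150000) = -0.677500
  f(1.900000) = 1.610000
  x_2 = 1.900000 - 1.610000×(1.900000 - 1.150000)/(1.610000 - (-0.677500))
       = 1.372131
Iteration 2:
  f(1.900000) = 1.610000
  f(1.372131) = -0.117256
  x_3 = 1.372131 - (-0.117256)×(1.372131 - 1.900000)/(-0.117256 - 1.610000)
       = 1.407966
Iteration 3:
  f(1.372131) = -0.117256
  f(1.407966) = -0.017632
  x_4 = 1.407966 - (-0.017632)×(1.407966 - 1.372131)/(-0.017632 - (-0.117256))
       = 1.414308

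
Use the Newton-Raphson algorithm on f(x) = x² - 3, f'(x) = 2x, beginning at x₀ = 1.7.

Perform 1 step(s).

f(x) = x² - 3
f'(x) = 2x
x₀ = 1.7

Newton-Raphson formula: x_{n+1} = x_n - f(x_n)/f'(x_n)

Iteration 1:
  f(1.700000) = -0.110000
  f'(1.700000) = 3.400000
  x_1 = 1.700000 - (-0.110000)/3.400000 = 1.732353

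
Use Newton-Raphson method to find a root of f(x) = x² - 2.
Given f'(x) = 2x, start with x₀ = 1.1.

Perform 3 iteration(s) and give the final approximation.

f(x) = x² - 2
f'(x) = 2x
x₀ = 1.1

Newton-Raphson formula: x_{n+1} = x_n - f(x_n)/f'(x_n)

Iteration 1:
  f(1.100000) = -0.790000
  f'(1.100000) = 2.200000
  x_1 = 1.100000 - (-0.790000)/2.200000 = 1.459091
Iteration 2:
  f(1.459091) = 0.128946
  f'(1.459091) = 2.918182
  x_2 = 1.459091 - 0.128946/2.918182 = 1.414904
Iteration 3:
  f(1.414904) = 0.001953
  f'(1.414904) = 2.829807
  x_3 = 1.414904 - 0.001953/2.829807 = 1.414214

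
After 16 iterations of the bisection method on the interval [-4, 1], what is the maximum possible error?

Bisection error bound: |error| ≤ (b-a)/2^n
|error| ≤ (1 - (-4))/2^16 = 5/2^16
|error| ≤ 0.0000762939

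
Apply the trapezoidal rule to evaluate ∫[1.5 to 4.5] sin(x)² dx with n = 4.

f(x) = sin(x)²
a = 1.5, b = 4.5, n = 4
h = (b - a)/n = 0.750000

Trapezoidal rule: (h/2)[f(x₀) + 2f(x₁) + 2f(x₂) + ... + f(xₙ)]

x_0 = 1.5000, f(x_0) = 0.994996, coefficient = 1
x_1 = 2.2500, f(x_1) = 0.605398, coefficient = 2
x_2 = 3.0000, f(x_2) = 0.019915, coefficient = 2
x_3 = 3.7500, f(x_3) = 0.326682, coefficient = 2
x_4 = 4.5000, f(x_4) = 0.955565, coefficient = 1

I ≈ (0.750000/2) × 3.854552 = 1.445457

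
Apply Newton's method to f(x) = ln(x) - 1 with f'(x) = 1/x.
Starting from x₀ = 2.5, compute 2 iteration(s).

f(x) = ln(x) - 1
f'(x) = 1/x
x₀ = 2.5

Newton-Raphson formula: x_{n+1} = x_n - f(x_n)/f'(x_n)

Iteration 1:
  f(2.500000) = -0.083709
  f'(2.500000) = 0.400000
  x_1 = 2.500000 - (-0.083709)/0.400000 = 2.709273
Iteration 2:
  f(2.709273) = -0.003320
  f'(2.709273) = 0.369103
  x_2 = 2.709273 - (-0.003320)/0.369103 = 2.718267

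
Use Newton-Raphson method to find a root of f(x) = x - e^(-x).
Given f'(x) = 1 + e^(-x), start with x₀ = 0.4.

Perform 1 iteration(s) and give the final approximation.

f(x) = x - e^(-x)
f'(x) = 1 + e^(-x)
x₀ = 0.4

Newton-Raphson formula: x_{n+1} = x_n - f(x_n)/f'(x_n)

Iteration 1:
  f(0.400000) = -0.270320
  f'(0.400000) = 1.670320
  x_1 = 0.400000 - (-0.270320)/1.670320 = 0.561837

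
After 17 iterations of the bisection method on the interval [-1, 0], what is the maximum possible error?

Bisection error bound: |error| ≤ (b-a)/2^n
|error| ≤ (0 - (-1))/2^17 = 1/2^17
|error| ≤ 0.0000076294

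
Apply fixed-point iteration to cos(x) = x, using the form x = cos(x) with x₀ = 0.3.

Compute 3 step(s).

Equation: cos(x) = x
Fixed-point form: x = cos(x)
x₀ = 0.3

x_1 = g(0.300000) = 0.955336
x_2 = g(0.955336) = 0.577334
x_3 = g(0.577334) = 0.837921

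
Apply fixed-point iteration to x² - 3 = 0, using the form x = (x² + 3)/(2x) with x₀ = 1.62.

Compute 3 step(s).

Equation: x² - 3 = 0
Fixed-point form: x = (x² + 3)/(2x)
x₀ = 1.62

x_1 = g(1.620000) = 1.735926
x_2 = g(1.735926) = 1.732055
x_3 = g(1.732055) = 1.732051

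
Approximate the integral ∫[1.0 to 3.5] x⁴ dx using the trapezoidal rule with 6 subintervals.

f(x) = x⁴
a = 1.0, b = 3.5, n = 6
h = (b - a)/n = 0.416667

Trapezoidal rule: (h/2)[f(x₀) + 2f(x₁) + 2f(x₂) + ... + f(xₙ)]

x_0 = 1.0000, f(x_0) = 1.000000, coefficient = 1
x_1 = 1.4167, f(x_1) = 4.027826, coefficient = 2
x_2 = 1.8333, f(x_2) = 11.297068, coefficient = 2
x_3 = 2.2500, f(x_3) = 25.628906, coefficient = 2
x_4 = 2.6667, f(x_4) = 50.567901, coefficient = 2
x_5 = 3.0833, f(x_5) = 90.381993, coefficient = 2
x_6 = 3.5000, f(x_6) = 150.062500, coefficient = 1

I ≈ (0.416667/2) × 514.869888 = 107.264560
Exact value: 104.843750
Error: 2.420810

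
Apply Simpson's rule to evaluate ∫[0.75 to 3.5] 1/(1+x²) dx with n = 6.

f(x) = 1/(1+x²)
a = 0.75, b = 3.5, n = 6
h = (b - a)/n = 0.458333

Simpson's rule: (h/3)[f(x₀) + 4f(x₁) + 2f(x₂) + ... + f(xₙ)]

x_0 = 0.7500, f(x_0) = 0.640000, coefficient = 1
x_1 = 1.2083, f(x_1) = 0.406493, coefficient = 4
x_2 = 1.6667, f(x_2) = 0.264706, coefficient = 2
x_3 = 2.1250, f(x_3) = 0.181303, coefficient = 4
x_4 = 2.5833, f(x_4) = 0.130317, coefficient = 2
x_5 = 3.0417, f(x_5) = 0.097544, coefficient = 4
x_6 = 3.5000, f(x_6) = 0.075472, coefficient = 1

I ≈ (0.458333/3) × 4.246878 = 0.648829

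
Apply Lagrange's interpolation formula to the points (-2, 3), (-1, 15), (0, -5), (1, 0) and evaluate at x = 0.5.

Lagrange interpolation formula:
P(x) = Σ yᵢ × Lᵢ(x)
where Lᵢ(x) = Π_{j≠i} (x - xⱼ)/(xᵢ - xⱼ)

L_0(0.5) = (0.5 - (-1))/(-2 - (-1)) × (0.5 - 0)/(-2 - 0) × (0.5 - 1)/(-2 - 1) = 0.062500
L_1(0.5) = (0.5 - (-2))/(-1 - (-2)) × (0.5 - 0)/(-1 - 0) × (0.5 - 1)/(-1 - 1) = -0.312500
L_2(0.5) = (0.5 - (-2))/(0 - (-2)) × (0.5 - (-1))/(0 - (-1)) × (0.5 - 1)/(0 - 1) = 0.937500
L_3(0.5) = (0.5 - (-2))/(1 - (-2)) × (0.5 - (-1))/(1 - (-1)) × (0.5 - 0)/(1 - 0) = 0.312500

P(0.5) = 3×L_0(0.5) + 15×L_1(0.5) + (-5)×L_2(0.5) + 0×L_3(0.5)
P(0.5) = -9.187500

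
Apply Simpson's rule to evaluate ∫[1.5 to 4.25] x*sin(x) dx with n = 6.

f(x) = x*sin(x)
a = 1.5, b = 4.25, n = 6
h = (b - a)/n = 0.458333

Simpson's rule: (h/3)[f(x₀) + 4f(x₁) + 2f(x₂) + ... + f(xₙ)]

x_0 = 1.5000, f(x_0) = 1.496242, coefficient = 1
x_1 = 1.9583, f(x_1) = 1.813109, coefficient = 4
x_2 = 2.4167, f(x_2) = 1.602443, coefficient = 2
x_3 = 2.8750, f(x_3) = 0.757407, coefficient = 4
x_4 = 3.3333, f(x_4) = -0.635227, coefficient = 2
x_5 = 3.7917, f(x_5) = -2.294889, coefficient = 4
x_6 = 4.2500, f(x_6) = -3.803705, coefficient = 1

I ≈ (0.458333/3) × 0.729480 = 0.111448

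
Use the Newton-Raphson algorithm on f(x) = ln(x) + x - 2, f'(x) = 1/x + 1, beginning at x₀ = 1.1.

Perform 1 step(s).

f(x) = ln(x) + x - 2
f'(x) = 1/x + 1
x₀ = 1.1

Newton-Raphson formula: x_{n+1} = x_n - f(x_n)/f'(x_n)

Iteration 1:
  f(1.100000) = -0.804690
  f'(1.100000) = 1.909091
  x_1 = 1.100000 - (-0.804690)/1.909091 = 1.521504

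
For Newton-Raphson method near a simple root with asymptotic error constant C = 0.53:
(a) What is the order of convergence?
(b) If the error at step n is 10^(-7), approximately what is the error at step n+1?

(a) Newton-Raphson has quadratic (order 2) convergence near simple roots.
    This means |e_{n+1}| ≈ C|e_n|².

(b) With |e_n| = 10^(-7) and C = 0.53:
    |e_{n+1}| ≈ 0.53 × (10^(-7))² = 0.53 × 10^(-14)

(a) 2 (quadratic); (b) |e_{n+1}| ≈ 5.300e-15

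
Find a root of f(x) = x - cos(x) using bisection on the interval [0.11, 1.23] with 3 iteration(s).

f(x) = x - cos(x)
Initial interval: [0.11, 1.23]

Iteration 1:
  c_1 = (0.110000 + 1.230000)/2 = 0.670000
  f(c_1) = f(0.670000) = -0.113822
  f(a) × f(c) ≥ 0, new interval: [0.670000, 1.230000]
Iteration 2:
  c_2 = (0.670000 + 1.230000)/2 = 0.950000
  f(c_2) = f(0.950000) = 0.368317
  f(a) × f(c) < 0, new interval: [0.670000, 0.950000]
Iteration 3:
  c_3 = (0.670000 + 0.950000)/2 = 0.810000
  f(c_3) = f(0.810000) = 0.120502
  f(a) × f(c) < 0, new interval: [0.670000, 0.810000]

After 3 iteration(s), the approximation is c_3 = 0.810000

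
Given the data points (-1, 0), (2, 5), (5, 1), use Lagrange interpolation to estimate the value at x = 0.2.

Lagrange interpolation formula:
P(x) = Σ yᵢ × Lᵢ(x)
where Lᵢ(x) = Π_{j≠i} (x - xⱼ)/(xᵢ - xⱼ)

L_0(0.2) = (0.2 - 2)/(-1 - 2) × (0.2 - 5)/(-1 - 5) = 0.480000
L_1(0.2) = (0.2 - (-1))/(2 - (-1)) × (0.2 - 5)/(2 - 5) = 0.640000
L_2(0.2) = (0.2 - (-1))/(5 - (-1)) × (0.2 - 2)/(5 - 2) = -0.120000

P(0.2) = 0×L_0(0.2) + 5×L_1(0.2) + 1×L_2(0.2)
P(0.2) = 3.080000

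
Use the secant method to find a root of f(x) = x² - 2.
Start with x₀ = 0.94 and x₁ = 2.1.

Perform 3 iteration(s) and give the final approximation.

f(x) = x² - 2
x₀ = 0.94, x₁ = 2.1

Secant formula: x_{n+1} = x_n - f(x_n)(x_n - x_{n-1})/(f(x_n) - f(x_{n-1}))

Iteration 1:
  f(0.940000) = -1.116400
  f(2.100000) = 2.410000
  x_2 = 2.100000 - 2.410000×(2.100000 - 0.940000)/(2.410000 - (-1.116400))
       = 1.307237
Iteration 2:
  f(2.100000) = 2.410000
  f(1.307237) = -0.291132
  x_3 = 1.307237 - (-0.291132)×(1.307237 - 2.100000)/(-0.291132 - 2.410000)
       = 1.392682
Iteration 3:
  f(1.307237) = -0.291132
  f(1.392682) = -0.060437
  x_4 = 1.392682 - (-0.060437)×(1.392682 - 1.307237)/(-0.060437 - (-0.291132))
       = 1.415067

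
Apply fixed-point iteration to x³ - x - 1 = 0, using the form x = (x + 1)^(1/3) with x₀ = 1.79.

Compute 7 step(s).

Equation: x³ - x - 1 = 0
Fixed-point form: x = (x + 1)^(1/3)
x₀ = 1.79

x_1 = g(1.790000) = 1.407780
x_2 = g(1.407780) = 1.340311
x_3 = g(1.340311) = 1.327673
x_4 = g(1.327673) = 1.325279
x_5 = g(1.325279) = 1.324825
x_6 = g(1.324825) = 1.324738
x_7 = g(1.324738) = 1.324722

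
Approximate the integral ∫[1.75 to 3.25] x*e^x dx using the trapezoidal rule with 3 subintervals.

f(x) = x*e^x
a = 1.75, b = 3.25, n = 3
h = (b - a)/n = 0.500000

Trapezoidal rule: (h/2)[f(x₀) + 2f(x₁) + 2f(x₂) + ... + f(xₙ)]

x_0 = 1.7500, f(x_0) = 10.070555, coefficient = 1
x_1 = 2.2500, f(x_1) = 21.347406, coefficient = 2
x_2 = 2.7500, f(x_2) = 43.017238, coefficient = 2
x_3 = 3.2500, f(x_3) = 83.818605, coefficient = 1

I ≈ (0.500000/2) × 222.618446 = 55.654612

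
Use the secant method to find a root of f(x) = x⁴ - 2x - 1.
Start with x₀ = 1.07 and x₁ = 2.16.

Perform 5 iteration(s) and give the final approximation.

f(x) = x⁴ - 2x - 1
x₀ = 1.07, x₁ = 2.16

Secant formula: x_{n+1} = x_n - f(x_n)(x_n - x_{n-1})/(f(x_n) - f(x_{n-1}))

Iteration 1:
  f(1.070000) = -1.829204
  f(2.160000) = 16.447823
  x_2 = 2.160000 - 16.447823×(2.160000 - 1.070000)/(16.447823 - (-1.829204))
       = 1.179090
Iteration 2:
  f(2.160000) = 16.447823
  f(1.179090) = -1.425378
  x_3 = 1.179090 - (-1.425378)×(1.179090 - 2.160000)/(-1.425378 - 16.447823)
       = 1.257317
Iteration 3:
  f(1.179090) = -1.425378
  f(1.257317) = -1.015562
  x_4 = 1.257317 - (-1.015562)×(1.257317 - 1.179090)/(-1.015562 - (-1.425378))
       = 1.451171
Iteration 4:
  f(1.257317) = -1.015562
  f(1.451171) = 0.532457
  x_5 = 1.451171 - 0.532457×(1.451171 - 1.257317)/(0.532457 - (-1.015562))
       = 1.384493
Iteration 5:
  f(1.451171) = 0.532457
  f(1.384493) = -0.094788
  x_6 = 1.384493 - (-0.094788)×(1.384493 - 1.451171)/(-0.094788 - 0.532457)
       = 1.394569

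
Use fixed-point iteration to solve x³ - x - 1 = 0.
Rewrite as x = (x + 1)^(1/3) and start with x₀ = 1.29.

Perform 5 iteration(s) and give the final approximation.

Equation: x³ - x - 1 = 0
Fixed-point form: x = (x + 1)^(1/3)
x₀ = 1.29

x_1 = g(1.290000) = 1.318090
x_2 = g(1.318090) = 1.323458
x_3 = g(1.323458) = 1.324479
x_4 = g(1.324479) = 1.324672
x_5 = g(1.324672) = 1.324709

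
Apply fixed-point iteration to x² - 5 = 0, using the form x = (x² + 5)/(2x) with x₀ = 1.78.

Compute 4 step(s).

Equation: x² - 5 = 0
Fixed-point form: x = (x² + 5)/(2x)
x₀ = 1.78

x_1 = g(1.780000) = 2.294494
x_2 = g(2.294494) = 2.236812
x_3 = g(2.236812) = 2.236068
x_4 = g(2.236068) = 2.236068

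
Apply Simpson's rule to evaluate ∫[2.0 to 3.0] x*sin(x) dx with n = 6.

f(x) = x*sin(x)
a = 2.0, b = 3.0, n = 6
h = (b - a)/n = 0.166667

Simpson's rule: (h/3)[f(x₀) + 4f(x₁) + 2f(x₂) + ... + f(xₙ)]

x_0 = 2.0000, f(x_0) = 1.818595, coefficient = 1
x_1 = 2.1667, f(x_1) = 1.793264, coefficient = 4
x_2 = 2.3333, f(x_2) = 1.687200, coefficient = 2
x_3 = 2.5000, f(x_3) = 1.496180, coefficient = 4
x_4 = 2.6667, f(x_4) = 1.219394, coefficient = 2
x_5 = 2.8333, f(x_5) = 0.859635, coefficient = 4
x_6 = 3.0000, f(x_6) = 0.423360, coefficient = 1

I ≈ (0.166667/3) × 24.651459 = 1.369526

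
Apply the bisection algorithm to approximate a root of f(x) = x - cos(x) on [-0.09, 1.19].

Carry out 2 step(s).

f(x) = x - cos(x)
Initial interval: [-0.09, 1.19]

Iteration 1:
  c_1 = (-0.090000 + 1.190000)/2 = 0.550000
  f(c_1) = f(0.550000) = -0.302525
  f(a) × f(c) ≥ 0, new interval: [0.550000, 1.190000]
Iteration 2:
  c_2 = (0.550000 + 1.190000)/2 = 0.870000
  f(c_2) = f(0.870000) = 0.225173
  f(a) × f(c) < 0, new interval: [0.550000, 0.870000]

After 2 iteration(s), the approximation is c_2 = 0.870000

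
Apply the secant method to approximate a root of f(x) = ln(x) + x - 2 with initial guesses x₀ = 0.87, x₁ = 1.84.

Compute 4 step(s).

f(x) = ln(x) + x - 2
x₀ = 0.87, x₁ = 1.84

Secant formula: x_{n+1} = x_n - f(x_n)(x_n - x_{n-1})/(f(x_n) - f(x_{n-1}))

Iteration 1:
  f(0.870000) = -1.269262
  f(1.840000) = 0.449766
  x_2 = 1.840000 - 0.449766×(1.840000 - 0.870000)/(0.449766 - (-1.269262))
       = 1.586210
Iteration 2:
  f(1.840000) = 0.449766
  f(1.586210) = 0.047557
  x_3 = 1.586210 - 0.047557×(1.586210 - 1.840000)/(0.047557 - 0.449766)
       = 1.556202
Iteration 3:
  f(1.586210) = 0.047557
  f(1.556202) = -0.001550
  x_4 = 1.556202 - (-0.001550)×(1.556202 - 1.586210)/(-0.001550 - 0.047557)
       = 1.557149
Iteration 4:
  f(1.556202) = -0.001550
  f(1.557149) = 0.000006
  x_5 = 1.557149 - 0.000006×(1.557149 - 1.556202)/(0.000006 - (-0.001550))
       = 1.557146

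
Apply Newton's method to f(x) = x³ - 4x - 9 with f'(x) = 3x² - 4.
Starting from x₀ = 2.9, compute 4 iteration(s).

f(x) = x³ - 4x - 9
f'(x) = 3x² - 4
x₀ = 2.9

Newton-Raphson formula: x_{n+1} = x_n - f(x_n)/f'(x_n)

Iteration 1:
  f(2.900000) = 3.789000
  f'(2.900000) = 21.230000
  x_1 = 2.900000 - 3.789000/21.230000 = 2.721526
Iteration 2:
  f(2.721526) = 0.271435
  f'(2.721526) = 18.220114
  x_2 = 2.721526 - 0.271435/18.220114 = 2.706629
Iteration 3:
  f(2.706629) = 0.001809
  f'(2.706629) = 17.977515
  x_3 = 2.706629 - 0.001809/17.977515 = 2.706528
Iteration 4:
  f(2.706528) = 0.000000
  f'(2.706528) = 17.975881
  x_4 = 2.706528 - 0.000000/17.975881 = 2.706528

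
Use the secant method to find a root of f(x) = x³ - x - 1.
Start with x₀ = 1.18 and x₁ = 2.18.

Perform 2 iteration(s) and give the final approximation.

f(x) = x³ - x - 1
x₀ = 1.18, x₁ = 2.18

Secant formula: x_{n+1} = x_n - f(x_n)(x_n - x_{n-1})/(f(x_n) - f(x_{n-1}))

Iteration 1:
  f(1.180000) = -0.536968
  f(2.180000) = 7.180232
  x_2 = 2.180000 - 7.180232×(2.180000 - 1.180000)/(7.180232 - (-0.536968))
       = 1.249581
Iteration 2:
  f(2.180000) = 7.180232
  f(1.249581) = -0.298421
  x_3 = 1.249581 - (-0.298421)×(1.249581 - 2.180000)/(-0.298421 - 7.180232)
       = 1.286707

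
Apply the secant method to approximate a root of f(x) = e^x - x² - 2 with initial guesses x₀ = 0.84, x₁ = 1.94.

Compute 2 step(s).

f(x) = e^x - x² - 2
x₀ = 0.84, x₁ = 1.94

Secant formula: x_{n+1} = x_n - f(x_n)(x_n - x_{n-1})/(f(x_n) - f(x_{n-1}))

Iteration 1:
  f(0.840000) = -0.389233
  f(1.940000) = 1.195151
  x_2 = 1.940000 - 1.195151×(1.940000 - 0.840000)/(1.195151 - (-0.389233))
       = 1.110235
Iteration 2:
  f(1.940000) = 1.195151
  f(1.110235) = -0.197550
  x_3 = 1.110235 - (-0.197550)×(1.110235 - 1.940000)/(-0.197550 - 1.195151)
       = 1.227935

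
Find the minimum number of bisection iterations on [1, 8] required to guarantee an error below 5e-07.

We need (b-a)/2^n ≤ 5e-07
(8 - 1)/2^n ≤ 5e-07
7/2^n ≤ 5e-07
2^n ≥ 14000000
n ≥ log₂(14000000) = 23.74
n ≥ 24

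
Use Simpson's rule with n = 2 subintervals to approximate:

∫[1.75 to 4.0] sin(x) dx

f(x) = sin(x)
a = 1.75, b = 4.0, n = 2
h = (b - a)/n = 1.125000

Simpson's rule: (h/3)[f(x₀) + 4f(x₁) + 2f(x₂) + ... + f(xₙ)]

x_0 = 1.7500, f(x_0) = 0.983986, coefficient = 1
x_1 = 2.8750, f(x_1) = 0.263446, coefficient = 4
x_2 = 4.0000, f(x_2) = -0.756802, coefficient = 1

I ≈ (1.125000/3) × 1.280967 = 0.480363
Exact value: 0.475398
Error: 0.004965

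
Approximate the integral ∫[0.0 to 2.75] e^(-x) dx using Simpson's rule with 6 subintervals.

f(x) = e^(-x)
a = 0.0, b = 2.75, n = 6
h = (b - a)/n = 0.458333

Simpson's rule: (h/3)[f(x₀) + 4f(x₁) + 2f(x₂) + ... + f(xₙ)]

x_0 = 0.0000, f(x_0) = 1.000000, coefficient = 1
x_1 = 0.4583, f(x_1) = 0.632337, coefficient = 4
x_2 = 0.9167, f(x_2) = 0.399850, coefficient = 2
x_3 = 1.3750, f(x_3) = 0.252840, coefficient = 4
x_4 = 1.8333, f(x_4) = 0.159880, coefficient = 2
x_5 = 2.2917, f(x_5) = 0.101098, coefficient = 4
x_6 = 2.7500, f(x_6) = 0.063928, coefficient = 1

I ≈ (0.458333/3) × 6.128483 = 0.936296
Exact value: 0.936072
Error: 0.000224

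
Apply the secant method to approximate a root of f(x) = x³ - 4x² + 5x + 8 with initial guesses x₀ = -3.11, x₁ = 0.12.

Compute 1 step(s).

f(x) = x³ - 4x² + 5x + 8
x₀ = -3.11, x₁ = 0.12

Secant formula: x_{n+1} = x_n - f(x_n)(x_n - x_{n-1})/(f(x_n) - f(x_{n-1}))

Iteration 1:
  f(-3.110000) = -76.318631
  f(0.120000) = 8.544128
  x_2 = 0.120000 - 8.544128×(0.120000 - (-3.110000))/(8.544128 - (-76.318631))
       = -0.205202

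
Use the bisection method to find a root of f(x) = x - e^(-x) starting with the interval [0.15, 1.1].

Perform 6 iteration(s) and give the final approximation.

f(x) = x - e^(-x)
Initial interval: [0.15, 1.1]

Iteration 1:
  c_1 = (0.150000 + 1.100000)/2 = 0.625000
  f(c_1) = f(0.625000) = 0.089739
  f(a) × f(c) < 0, new interval: [0.150000, 0.625000]
Iteration 2:
  c_2 = (0.150000 + 0.625000)/2 = 0.387500
  f(c_2) = f(0.387500) = -0.291252
  f(a) × f(c) ≥ 0, new interval: [0.387500, 0.625000]
Iteration 3:
  c_3 = (0.387500 + 0.625000)/2 = 0.506250
  f(c_3) = f(0.506250) = -0.096502
  f(a) × f(c) ≥ 0, new interval: [0.506250, 0.625000]
Iteration 4:
  c_4 = (0.506250 + 0.625000)/2 = 0.565625
  f(c_4) = f(0.565625) = -0.002380
  f(a) × f(c) ≥ 0, new interval: [0.565625, 0.625000]
Iteration 5:
  c_5 = (0.565625 + 0.625000)/2 = 0.595313
  f(c_5) = f(0.595313) = 0.043922
  f(a) × f(c) < 0, new interval: [0.565625, 0.595313]
Iteration 6:
  c_6 = (0.565625 + 0.595313)/2 = 0.580469
  f(c_6) = f(0.580469) = 0.020833
  f(a) × f(c) < 0, new interval: [0.565625, 0.580469]

After 6 iteration(s), the approximation is c_6 = 0.580469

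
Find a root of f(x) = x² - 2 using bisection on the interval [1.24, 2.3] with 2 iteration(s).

f(x) = x² - 2
Initial interval: [1.24, 2.3]

Iteration 1:
  c_1 = (1.240000 + 2.300000)/2 = 1.770000
  f(c_1) = f(1.770000) = 1.132900
  f(a) × f(c) < 0, new interval: [1.240000, 1.770000]
Iteration 2:
  c_2 = (1.240000 + 1.770000)/2 = 1.505000
  f(c_2) = f(1.505000) = 0.265025
  f(a) × f(c) < 0, new interval: [1.240000, 1.505000]

After 2 iteration(s), the approximation is c_2 = 1.505000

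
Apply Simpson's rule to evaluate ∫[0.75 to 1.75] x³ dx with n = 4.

f(x) = x³
a = 0.75, b = 1.75, n = 4
h = (b - a)/n = 0.250000

Simpson's rule: (h/3)[f(x₀) + 4f(x₁) + 2f(x₂) + ... + f(xₙ)]

x_0 = 0.7500, f(x_0) = 0.421875, coefficient = 1
x_1 = 1.0000, f(x_1) = 1.000000, coefficient = 4
x_2 = 1.2500, f(x_2) = 1.953125, coefficient = 2
x_3 = 1.5000, f(x_3) = 3.375000, coefficient = 4
x_4 = 1.7500, f(x_4) = 5.359375, coefficient = 1

I ≈ (0.250000/3) × 27.187500 = 2.265625
Exact value: 2.265625
Error: 0.000000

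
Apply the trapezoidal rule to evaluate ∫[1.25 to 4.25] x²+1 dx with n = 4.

f(x) = x²+1
a = 1.25, b = 4.25, n = 4
h = (b - a)/n = 0.750000

Trapezoidal rule: (h/2)[f(x₀) + 2f(x₁) + 2f(x₂) + ... + f(xₙ)]

x_0 = 1.2500, f(x_0) = 2.562500, coefficient = 1
x_1 = 2.0000, f(x_1) = 5.000000, coefficient = 2
x_2 = 2.7500, f(x_2) = 8.562500, coefficient = 2
x_3 = 3.5000, f(x_3) = 13.250000, coefficient = 2
x_4 = 4.2500, f(x_4) = 19.062500, coefficient = 1

I ≈ (0.750000/2) × 75.250000 = 28.218750
Exact value: 27.937500
Error: 0.281250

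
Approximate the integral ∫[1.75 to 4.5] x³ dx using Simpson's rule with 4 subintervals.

f(x) = x³
a = 1.75, b = 4.5, n = 4
h = (b - a)/n = 0.687500

Simpson's rule: (h/3)[f(x₀) + 4f(x₁) + 2f(x₂) + ... + f(xₙ)]

x_0 = 1.7500, f(x_0) = 5.359375, coefficient = 1
x_1 = 2.4375, f(x_1) = 14.482178, coefficient = 4
x_2 = 3.1250, f(x_2) = 30.517578, coefficient = 2
x_3 = 3.8125, f(x_3) = 55.415283, coefficient = 4
x_4 = 4.5000, f(x_4) = 91.125000, coefficient = 1

I ≈ (0.687500/3) × 437.109375 = 100.170898
Exact value: 100.170898
Error: 0.000000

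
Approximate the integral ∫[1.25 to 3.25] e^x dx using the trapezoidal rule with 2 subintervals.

f(x) = e^x
a = 1.25, b = 3.25, n = 2
h = (b - a)/n = 1.000000

Trapezoidal rule: (h/2)[f(x₀) + 2f(x₁) + 2f(x₂) + ... + f(xₙ)]

x_0 = 1.2500, f(x_0) = 3.490343, coefficient = 1
x_1 = 2.2500, f(x_1) = 9.487736, coefficient = 2
x_2 = 3.2500, f(x_2) = 25.790340, coefficient = 1

I ≈ (1.000000/2) × 48.256155 = 24.128077
Exact value: 22.299997
Error: 1.828080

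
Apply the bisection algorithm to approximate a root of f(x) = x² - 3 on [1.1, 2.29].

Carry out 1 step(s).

f(x) = x² - 3
Initial interval: [1.1, 2.29]

Iteration 1:
  c_1 = (1.100000 + 2.290000)/2 = 1.695000
  f(c_1) = f(1.695000) = -0.126975
  f(a) × f(c) ≥ 0, new interval: [1.695000, 2.290000]

After 1 iteration(s), the approximation is c_1 = 1.695000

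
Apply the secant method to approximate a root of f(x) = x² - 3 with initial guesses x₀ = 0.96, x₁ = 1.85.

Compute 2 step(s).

f(x) = x² - 3
x₀ = 0.96, x₁ = 1.85

Secant formula: x_{n+1} = x_n - f(x_n)(x_n - x_{n-1})/(f(x_n) - f(x_{n-1}))

Iteration 1:
  f(0.960000) = -2.078400
  f(1.850000) = 0.422500
  x_2 = 1.850000 - 0.422500×(1.850000 - 0.960000)/(0.422500 - (-2.078400))
       = 1.699644
Iteration 2:
  f(1.850000) = 0.422500
  f(1.699644) = -0.111210
  x_3 = 1.699644 - (-0.111210)×(1.699644 - 1.850000)/(-0.111210 - 0.422500)
       = 1.730974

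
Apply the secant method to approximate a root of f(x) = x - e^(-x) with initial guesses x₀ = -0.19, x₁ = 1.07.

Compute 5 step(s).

f(x) = x - e^(-x)
x₀ = -0.19, x₁ = 1.07

Secant formula: x_{n+1} = x_n - f(x_n)(x_n - x_{n-1})/(f(x_n) - f(x_{n-1}))

Iteration 1:
  f(-0.190000) = -1.399250
  f(1.070000) = 0.726991
  x_2 = 1.070000 - 0.726991×(1.070000 - (-0.190000))/(0.726991 - (-1.399250))
       = 0.639188
Iteration 2:
  f(1.070000) = 0.726991
  f(0.639188) = 0.111468
  x_3 = 0.639188 - 0.111468×(0.639188 - 1.070000)/(0.111468 - 0.726991)
       = 0.561171
Iteration 3:
  f(0.639188) = 0.111468
  f(0.561171) = -0.009370
  x_4 = 0.561171 - (-0.009370)×(0.561171 - 0.639188)/(-0.009370 - 0.111468)
       = 0.567220
Iteration 4:
  f(0.561171) = -0.009370
  f(0.567220) = 0.000121
  x_5 = 0.567220 - 0.000121×(0.567220 - 0.561171)/(0.000121 - (-0.009370))
       = 0.567143
Iteration 5:
  f(0.567220) = 0.000121
  f(0.567143) = 0.000000
  x_6 = 0.567143 - 0.000000×(0.567143 - 0.567220)/(0.000000 - 0.000121)
       = 0.567143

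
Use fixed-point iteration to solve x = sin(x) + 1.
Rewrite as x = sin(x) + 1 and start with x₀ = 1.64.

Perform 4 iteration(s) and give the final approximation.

Equation: x = sin(x) + 1
Fixed-point form: x = sin(x) + 1
x₀ = 1.64

x_1 = g(1.640000) = 1.997606
x_2 = g(1.997606) = 1.910291
x_3 = g(1.910291) = 1.942923
x_4 = g(1.942923) = 1.931556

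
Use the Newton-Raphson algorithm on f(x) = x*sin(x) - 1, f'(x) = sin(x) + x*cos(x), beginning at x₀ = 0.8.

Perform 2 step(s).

f(x) = x*sin(x) - 1
f'(x) = sin(x) + x*cos(x)
x₀ = 0.8

Newton-Raphson formula: x_{n+1} = x_n - f(x_n)/f'(x_n)

Iteration 1:
  f(0.800000) = -0.426115
  f'(0.800000) = 1.274721
  x_1 = 0.800000 - (-0.426115)/1.274721 = 1.134281
Iteration 2:
  f(1.134281) = 0.027920
  f'(1.134281) = 1.385786
  x_2 = 1.134281 - 0.027920/1.385786 = 1.114134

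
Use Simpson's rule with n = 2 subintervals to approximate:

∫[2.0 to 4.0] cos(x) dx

f(x) = cos(x)
a = 2.0, b = 4.0, n = 2
h = (b - a)/n = 1.000000

Simpson's rule: (h/3)[f(x₀) + 4f(x₁) + 2f(x₂) + ... + f(xₙ)]

x_0 = 2.0000, f(x_0) = -0.416147, coefficient = 1
x_1 = 3.0000, f(x_1) = -0.989992, coefficient = 4
x_2 = 4.0000, f(x_2) = -0.653644, coefficient = 1

I ≈ (1.000000/3) × -5.029760 = -1.676587
Exact value: -1.666100
Error: 0.010487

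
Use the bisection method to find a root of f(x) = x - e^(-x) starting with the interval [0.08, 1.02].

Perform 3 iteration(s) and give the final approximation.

f(x) = x - e^(-x)
Initial interval: [0.08, 1.02]

Iteration 1:
  c_1 = (0.080000 + 1.020000)/2 = 0.550000
  f(c_1) = f(0.550000) = -0.026950
  f(a) × f(c) ≥ 0, new interval: [0.550000, 1.020000]
Iteration 2:
  c_2 = (0.550000 + 1.020000)/2 = 0.785000
  f(c_2) = f(0.785000) = 0.328880
  f(a) × f(c) < 0, new interval: [0.550000, 0.785000]
Iteration 3:
  c_3 = (0.550000 + 0.785000)/2 = 0.667500
  f(c_3) = f(0.667500) = 0.154511
  f(a) × f(c) < 0, new interval: [0.550000, 0.667500]

After 3 iteration(s), the approximation is c_3 = 0.667500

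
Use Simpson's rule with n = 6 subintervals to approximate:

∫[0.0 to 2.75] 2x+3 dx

f(x) = 2x+3
a = 0.0, b = 2.75, n = 6
h = (b - a)/n = 0.458333

Simpson's rule: (h/3)[f(x₀) + 4f(x₁) + 2f(x₂) + ... + f(xₙ)]

x_0 = 0.0000, f(x_0) = 3.000000, coefficient = 1
x_1 = 0.4583, f(x_1) = 3.916667, coefficient = 4
x_2 = 0.9167, f(x_2) = 4.833333, coefficient = 2
x_3 = 1.3750, f(x_3) = 5.750000, coefficient = 4
x_4 = 1.8333, f(x_4) = 6.666667, coefficient = 2
x_5 = 2.2917, f(x_5) = 7.583333, coefficient = 4
x_6 = 2.7500, f(x_6) = 8.500000, coefficient = 1

I ≈ (0.458333/3) × 103.500000 = 15.812500
Exact value: 15.812500
Error: 0.000000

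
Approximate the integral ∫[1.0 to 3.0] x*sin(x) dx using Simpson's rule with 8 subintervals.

f(x) = x*sin(x)
a = 1.0, b = 3.0, n = 8
h = (b - a)/n = 0.250000

Simpson's rule: (h/3)[f(x₀) + 4f(x₁) + 2f(x₂) + ... + f(xₙ)]

x_0 = 1.0000, f(x_0) = 0.841471, coefficient = 1
x_1 = 1.2500, f(x_1) = 1.186231, coefficient = 4
x_2 = 1.5000, f(x_2) = 1.496242, coefficient = 2
x_3 = 1.7500, f(x_3) = 1.721975, coefficient = 4
x_4 = 2.0000, f(x_4) = 1.818595, coefficient = 2
x_5 = 2.2500, f(x_5) = 1.750665, coefficient = 4
x_6 = 2.5000, f(x_6) = 1.496180, coefficient = 2
x_7 = 2.7500, f(x_7) = 1.049568, coefficient = 4
x_8 = 3.0000, f(x_8) = 0.423360, coefficient = 1

I ≈ (0.250000/3) × 33.720621 = 2.810052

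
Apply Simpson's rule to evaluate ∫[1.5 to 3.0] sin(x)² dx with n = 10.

f(x) = sin(x)²
a = 1.5, b = 3.0, n = 10
h = (b - a)/n = 0.150000

Simpson's rule: (h/3)[f(x₀) + 4f(x₁) + 2f(x₂) + ... + f(xₙ)]

x_0 = 1.5000, f(x_0) = 0.994996, coefficient = 1
x_1 = 1.6500, f(x_1) = 0.993740, coefficient = 4
x_2 = 1.8000, f(x_2) = 0.948379, coefficient = 2
x_3 = 1.9500, f(x_3) = 0.862966, coefficient = 4
x_4 = 2.1000, f(x_4) = 0.745130, coefficient = 2
x_5 = 2.2500, f(x_5) = 0.605398, coefficient = 4
x_6 = 2.4000, f(x_6) = 0.456251, coefficient = 2
x_7 = 2.5500, f(x_7) = 0.311011, coefficient = 4
x_8 = 2.7000, f(x_8) = 0.182654, coefficient = 2
x_9 = 2.8500, f(x_9) = 0.082644, coefficient = 4
x_10 = 3.0000, f(x_10) = 0.019915, coefficient = 1

I ≈ (0.150000/3) × 17.102773 = 0.855139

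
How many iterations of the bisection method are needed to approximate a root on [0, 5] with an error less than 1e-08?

We need (b-a)/2^n ≤ 1e-08
(5 - 0)/2^n ≤ 1e-08
5/2^n ≤ 1e-08
2^n ≥ 500000000
n ≥ log₂(500000000) = 28.90
n ≥ 29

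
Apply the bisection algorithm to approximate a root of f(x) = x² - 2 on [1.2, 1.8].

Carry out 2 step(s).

f(x) = x² - 2
Initial interval: [1.2, 1.8]

Iteration 1:
  c_1 = (1.200000 + 1.800000)/2 = 1.500000
  f(c_1) = f(1.500000) = 0.250000
  f(a) × f(c) < 0, new interval: [1.200000, 1.500000]
Iteration 2:
  c_2 = (1.200000 + 1.500000)/2 = 1.350000
  f(c_2) = f(1.350000) = -0.177500
  f(a) × f(c) ≥ 0, new interval: [1.350000, 1.500000]

After 2 iteration(s), the approximation is c_2 = 1.350000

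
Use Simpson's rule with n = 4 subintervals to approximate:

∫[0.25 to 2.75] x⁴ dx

f(x) = x⁴
a = 0.25, b = 2.75, n = 4
h = (b - a)/n = 0.625000

Simpson's rule: (h/3)[f(x₀) + 4f(x₁) + 2f(x₂) + ... + f(xₙ)]

x_0 = 0.2500, f(x_0) = 0.003906, coefficient = 1
x_1 = 0.8750, f(x_1) = 0.586182, coefficient = 4
x_2 = 1.5000, f(x_2) = 5.062500, coefficient = 2
x_3 = 2.1250, f(x_3) = 20.390869, coefficient = 4
x_4 = 2.7500, f(x_4) = 57.191406, coefficient = 1

I ≈ (0.625000/3) × 151.228516 = 31.505941
Exact value: 31.455078
Error: 0.050863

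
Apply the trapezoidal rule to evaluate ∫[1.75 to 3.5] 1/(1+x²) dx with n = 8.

f(x) = 1/(1+x²)
a = 1.75, b = 3.5, n = 8
h = (b - a)/n = 0.218750

Trapezoidal rule: (h/2)[f(x₀) + 2f(x₁) + 2f(x₂) + ... + f(xₙ)]

x_0 = 1.7500, f(x_0) = 0.246154, coefficient = 1
x_1 = 1.9688, f(x_1) = 0.205087, coefficient = 2
x_2 = 2.1875, f(x_2) = 0.172856, coefficient = 2
x_3 = 2.4062, f(x_3) = 0.147275, coefficient = 2
x_4 = 2.6250, f(x_4) = 0.126733, coefficient = 2
x_5 = 2.8438, f(x_5) = 0.110048, coefficient = 2
x_6 = 3.0625, f(x_6) = 0.096349, coefficient = 2
x_7 = 3.2812, f(x_7) = 0.084986, coefficient = 2
x_8 = 3.5000, f(x_8) = 0.075472, coefficient = 1

I ≈ (0.218750/2) × 2.208294 = 0.241532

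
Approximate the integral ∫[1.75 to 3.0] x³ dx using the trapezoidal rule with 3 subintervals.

f(x) = x³
a = 1.75, b = 3.0, n = 3
h = (b - a)/n = 0.416667

Trapezoidal rule: (h/2)[f(x₀) + 2f(x₁) + 2f(x₂) + ... + f(xₙ)]

x_0 = 1.7500, f(x_0) = 5.359375, coefficient = 1
x_1 = 2.1667, f(x_1) = 10.171296, coefficient = 2
x_2 = 2.5833, f(x_2) = 17.240162, coefficient = 2
x_3 = 3.0000, f(x_3) = 27.000000, coefficient = 1

I ≈ (0.416667/2) × 87.182292 = 18.162977
Exact value: 17.905273
Error: 0.257704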